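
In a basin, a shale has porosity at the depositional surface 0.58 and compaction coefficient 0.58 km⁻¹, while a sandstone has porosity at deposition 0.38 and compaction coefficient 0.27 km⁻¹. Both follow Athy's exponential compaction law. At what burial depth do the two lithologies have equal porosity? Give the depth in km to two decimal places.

1.36 km

Set n₀ₐ e^(−kₐZ) = n₀ᵦ e^(−kᵦZ) ⇒ ln(n₀ₐ/n₀ᵦ) = (kₐ − kᵦ)·Z
Z = ln(0.58/0.38) / (0.58 − 0.27) = 0.4229 / 0.31 = 1.364 km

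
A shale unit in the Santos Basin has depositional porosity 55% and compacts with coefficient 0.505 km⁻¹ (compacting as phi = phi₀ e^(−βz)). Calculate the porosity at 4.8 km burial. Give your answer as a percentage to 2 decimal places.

4.87%

phi = phi₀·exp(−β·z) = 0.55 × exp(−0.505 × 4.8) = 0.55 × exp(−2.424)
  = 0.55 × 0.0886 = 0.0487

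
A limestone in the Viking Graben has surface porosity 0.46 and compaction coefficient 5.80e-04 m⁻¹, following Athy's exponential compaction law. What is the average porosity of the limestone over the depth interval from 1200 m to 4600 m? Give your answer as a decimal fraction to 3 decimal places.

Working in km (1 km = 1000 m; c in km⁻¹ = c in m⁻¹ × 1000):
⟨φ⟩ = (1/(Z₂−Z₁)) ∫ φ₀ e^(−cZ) dZ = φ₀·(e^(−c·Z₁) − e^(−c·Z₂)) / (c·(Z₂−Z₁))
e^(−0.58×1.2) = 0.4986; e^(−0.58×4.6) = 0.0694
⟨φ⟩ = 0.46 × (0.4986 − 0.0694) / (0.58 × 3.4) = 0.46 × 0.2176 = 0.1001

0.100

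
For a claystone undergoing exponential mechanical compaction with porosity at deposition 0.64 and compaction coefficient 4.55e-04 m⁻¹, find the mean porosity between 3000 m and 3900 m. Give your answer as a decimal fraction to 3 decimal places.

Working in km (1 km = 1000 m; β in km⁻¹ = β in m⁻¹ × 1000):
⟨phi⟩ = (1/(Z₂−Z₁)) ∫ phi₀ e^(−βZ) dZ = phi₀·(e^(−β·Z₁) − e^(−β·Z₂)) / (β·(Z₂−Z₁))
e^(−0.455×3) = 0.2554; e^(−0.455×3.9) = 0.1696
⟨phi⟩ = 0.64 × (0.2554 − 0.1696) / (0.455 × 0.9) = 0.64 × 0.2096 = 0.1341

0.134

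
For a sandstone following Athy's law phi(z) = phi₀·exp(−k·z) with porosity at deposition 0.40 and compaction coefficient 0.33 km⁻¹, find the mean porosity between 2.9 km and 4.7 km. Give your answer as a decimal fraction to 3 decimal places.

⟨phi⟩ = (1/(z₂−z₁)) ∫ phi₀ e^(−kz) dz = phi₀·(e^(−k·z₁) − e^(−k·z₂)) / (k·(z₂−z₁))
e^(−0.33×2.9) = 0.3840; e^(−0.33×4.7) = 0.2120
⟨phi⟩ = 0.4 × (0.3840 − 0.2120) / (0.33 × 1.8) = 0.4 × 0.2896 = 0.1158

0.116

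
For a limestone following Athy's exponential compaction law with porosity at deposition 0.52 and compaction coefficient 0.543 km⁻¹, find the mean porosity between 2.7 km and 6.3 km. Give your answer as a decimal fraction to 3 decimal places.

⟨φ⟩ = (1/(Z₂−Z₁)) ∫ φ₀ e^(−kZ) dZ = φ₀·(e^(−k·Z₁) − e^(−k·Z₂)) / (k·(Z₂−Z₁))
e^(−0.543×2.7) = 0.2308; e^(−0.543×6.3) = 0.0327
⟨φ⟩ = 0.52 × (0.2308 − 0.0327) / (0.543 × 3.6) = 0.52 × 0.1014 = 0.0527

0.053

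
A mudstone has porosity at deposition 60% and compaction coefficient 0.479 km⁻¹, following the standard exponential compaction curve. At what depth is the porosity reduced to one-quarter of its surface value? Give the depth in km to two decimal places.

phi/phi₀ = 1/4 ⇒ exp(−β·Z) = 1/4 ⇒ Z = ln(4) / β
Z = 1.3863 / 0.479 = 2.894 km

2.89 km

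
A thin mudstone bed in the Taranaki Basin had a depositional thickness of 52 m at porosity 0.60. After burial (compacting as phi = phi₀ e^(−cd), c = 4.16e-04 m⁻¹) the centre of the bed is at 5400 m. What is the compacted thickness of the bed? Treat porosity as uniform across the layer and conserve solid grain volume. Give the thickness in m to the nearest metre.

Working in km (1 km = 1000 m; c in km⁻¹ = c in m⁻¹ × 1000):
Porosity at 5.4 km: phi = 0.6·exp(−0.416×5.4) = 0.0635
Solid-volume conservation: h(1−phi) = h₀(1−phi₀) ⇒ h = h₀·(1−phi₀)/(1−phi)
h = 0.052 × (1 − 0.6)/(1 − 0.0635) = 0.052 × 0.4271 = 0.0222 km

22 m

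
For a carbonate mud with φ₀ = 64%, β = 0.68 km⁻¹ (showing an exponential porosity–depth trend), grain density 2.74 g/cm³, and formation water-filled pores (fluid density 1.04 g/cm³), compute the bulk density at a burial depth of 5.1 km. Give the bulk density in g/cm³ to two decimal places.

2.71 g/cm³

Porosity at depth: φ = 0.64·exp(−0.68×5.1) = 0.64×0.0312 = 0.0200
Bulk density: ρ_b = (1−φ)ρ_g + φ·ρ_f = 0.9800×2.74 + 0.0200×1.04
       = 2.685 + 0.021 = 2.706 g/cm³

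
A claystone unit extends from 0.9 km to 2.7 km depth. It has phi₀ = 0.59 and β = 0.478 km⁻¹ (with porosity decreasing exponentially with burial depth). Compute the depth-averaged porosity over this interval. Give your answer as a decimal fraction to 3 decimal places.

⟨phi⟩ = (1/(Z₂−Z₁)) ∫ phi₀ e^(−βZ) dZ = phi₀·(e^(−β·Z₁) − e^(−β·Z₂)) / (β·(Z₂−Z₁))
e^(−0.478×0.9) = 0.6504; e^(−0.478×2.7) = 0.2751
⟨phi⟩ = 0.59 × (0.6504 − 0.2751) / (0.478 × 1.8) = 0.59 × 0.4362 = 0.2573

0.257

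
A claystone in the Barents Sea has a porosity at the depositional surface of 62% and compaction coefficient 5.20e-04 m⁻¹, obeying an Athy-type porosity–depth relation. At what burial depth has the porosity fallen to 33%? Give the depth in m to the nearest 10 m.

1210 m

Working in km (1 km = 1000 m; c in km⁻¹ = c in m⁻¹ × 1000):
Invert Athy's law: z = ln(n₀/n) / c
z = ln(0.62/0.33) / 0.52 = ln(1.879) / 0.52 = 0.6306 / 0.52 = 1.213 km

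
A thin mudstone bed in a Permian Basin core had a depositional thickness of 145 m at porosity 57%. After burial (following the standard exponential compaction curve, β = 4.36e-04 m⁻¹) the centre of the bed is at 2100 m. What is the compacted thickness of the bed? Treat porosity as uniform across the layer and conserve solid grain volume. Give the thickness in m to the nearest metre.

81 m

Working in km (1 km = 1000 m; β in km⁻¹ = β in m⁻¹ × 1000):
Porosity at 2.1 km: φ = 0.57·exp(−0.436×2.1) = 0.2282
Solid-volume conservation: h(1−φ) = h₀(1−φ₀) ⇒ h = h₀·(1−φ₀)/(1−φ)
h = 0.145 × (1 − 0.57)/(1 − 0.2282) = 0.145 × 0.5571 = 0.0808 km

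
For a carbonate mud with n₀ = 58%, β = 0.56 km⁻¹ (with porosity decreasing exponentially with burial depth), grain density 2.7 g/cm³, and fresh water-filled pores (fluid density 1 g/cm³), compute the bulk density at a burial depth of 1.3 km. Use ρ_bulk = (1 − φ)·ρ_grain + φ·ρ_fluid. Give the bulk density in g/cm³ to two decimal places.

Porosity at depth: n = 0.58·exp(−0.56×1.3) = 0.58×0.4829 = 0.2801
Bulk density: ρ_b = (1−n)ρ_g + n·ρ_f = 0.7199×2.7 + 0.2801×1
       = 1.944 + 0.280 = 2.224 g/cm³

2.22 g/cm³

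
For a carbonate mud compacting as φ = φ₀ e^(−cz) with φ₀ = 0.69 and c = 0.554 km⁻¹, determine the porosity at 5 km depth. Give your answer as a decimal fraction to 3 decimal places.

0.043

φ = φ₀·exp(−c·z) = 0.69 × exp(−0.554 × 5) = 0.69 × exp(−2.77)
  = 0.69 × 0.0627 = 0.0432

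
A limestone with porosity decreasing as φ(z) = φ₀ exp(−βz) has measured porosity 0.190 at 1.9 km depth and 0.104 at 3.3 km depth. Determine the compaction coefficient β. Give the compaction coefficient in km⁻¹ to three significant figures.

Athy: φ(z) = φ₀ e^(−βz) ⇒ φ₁/φ₂ = e^{β(z₂−z₁)} ⇒ β = ln(φ₁/φ₂)/(z₂−z₁)
β = ln(0.19/0.104) / (3.3 − 1.9) = ln(1.827) / 1.4 = 0.6026 / 1.4 = 0.4305 km⁻¹

0.430 km⁻¹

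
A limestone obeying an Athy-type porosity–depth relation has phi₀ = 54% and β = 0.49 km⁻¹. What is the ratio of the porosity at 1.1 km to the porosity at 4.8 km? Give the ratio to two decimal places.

phi(z₁)/phi(z₂) = e^(−β·z₁)/e^(−β·z₂) = e^{β(z₂−z₁)}
= exp(0.49 × 3.7) = exp(1.813) = 6.1288

6.13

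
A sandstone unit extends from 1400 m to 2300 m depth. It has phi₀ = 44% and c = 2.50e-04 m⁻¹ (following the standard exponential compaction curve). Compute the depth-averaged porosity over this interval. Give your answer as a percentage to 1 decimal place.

27.8%

Working in km (1 km = 1000 m; c in km⁻¹ = c in m⁻¹ × 1000):
⟨phi⟩ = (1/(Z₂−Z₁)) ∫ phi₀ e^(−cZ) dZ = phi₀·(e^(−c·Z₁) − e^(−c·Z₂)) / (c·(Z₂−Z₁))
e^(−0.25×1.4) = 0.7047; e^(−0.25×2.3) = 0.5627
⟨phi⟩ = 0.44 × (0.7047 − 0.5627) / (0.25 × 0.9) = 0.44 × 0.6310 = 0.2777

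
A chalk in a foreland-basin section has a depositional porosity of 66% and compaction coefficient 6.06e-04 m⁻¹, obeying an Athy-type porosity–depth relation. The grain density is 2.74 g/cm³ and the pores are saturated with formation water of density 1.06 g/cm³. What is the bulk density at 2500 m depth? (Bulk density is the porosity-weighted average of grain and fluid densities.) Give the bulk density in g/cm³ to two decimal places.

Working in km (1 km = 1000 m; c in km⁻¹ = c in m⁻¹ × 1000):
Porosity at depth: n = 0.66·exp(−0.606×2.5) = 0.66×0.2198 = 0.1451
Bulk density: ρ_b = (1−n)ρ_g + n·ρ_f = 0.8549×2.74 + 0.1451×1.06
       = 2.342 + 0.154 = 2.496 g/cm³

2.50 g/cm³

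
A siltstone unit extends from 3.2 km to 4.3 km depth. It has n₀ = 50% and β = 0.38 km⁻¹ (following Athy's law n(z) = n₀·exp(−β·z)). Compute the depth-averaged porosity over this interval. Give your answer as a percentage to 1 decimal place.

⟨n⟩ = (1/(z₂−z₁)) ∫ n₀ e^(−βz) dz = n₀·(e^(−β·z₁) − e^(−β·z₂)) / (β·(z₂−z₁))
e^(−0.38×3.2) = 0.2964; e^(−0.38×4.3) = 0.1951
⟨n⟩ = 0.5 × (0.2964 − 0.1951) / (0.38 × 1.1) = 0.5 × 0.2423 = 0.1211

12.1%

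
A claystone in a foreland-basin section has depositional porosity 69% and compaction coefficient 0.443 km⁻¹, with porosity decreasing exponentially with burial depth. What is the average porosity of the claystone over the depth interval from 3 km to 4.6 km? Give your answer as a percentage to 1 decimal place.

⟨φ⟩ = (1/(d₂−d₁)) ∫ φ₀ e^(−cd) dd = φ₀·(e^(−c·d₁) − e^(−c·d₂)) / (c·(d₂−d₁))
e^(−0.443×3) = 0.2647; e^(−0.443×4.6) = 0.1303
⟨φ⟩ = 0.69 × (0.2647 − 0.1303) / (0.443 × 1.6) = 0.69 × 0.1897 = 0.1309

13.1%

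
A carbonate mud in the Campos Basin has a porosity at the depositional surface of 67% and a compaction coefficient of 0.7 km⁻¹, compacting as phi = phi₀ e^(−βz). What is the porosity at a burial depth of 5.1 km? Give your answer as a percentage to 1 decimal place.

1.9%

phi = phi₀·exp(−β·z) = 0.67 × exp(−0.7 × 5.1) = 0.67 × exp(−3.57)
  = 0.67 × 0.0282 = 0.0189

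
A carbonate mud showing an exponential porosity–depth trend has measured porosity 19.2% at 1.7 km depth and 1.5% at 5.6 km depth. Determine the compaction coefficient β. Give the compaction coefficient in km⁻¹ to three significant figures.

Athy: φ(z) = φ₀ e^(−βz) ⇒ φ₁/φ₂ = e^{β(z₂−z₁)} ⇒ β = ln(φ₁/φ₂)/(z₂−z₁)
β = ln(0.192/0.015) / (5.6 − 1.7) = ln(12.8) / 3.9 = 2.5494 / 3.9 = 0.6537 km⁻¹

0.654 km⁻¹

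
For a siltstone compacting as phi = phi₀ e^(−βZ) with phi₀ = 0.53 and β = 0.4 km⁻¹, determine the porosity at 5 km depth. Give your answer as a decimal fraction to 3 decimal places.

phi = phi₀·exp(−β·Z) = 0.53 × exp(−0.4 × 5) = 0.53 × exp(−2)
  = 0.53 × 0.1353 = 0.0717

0.072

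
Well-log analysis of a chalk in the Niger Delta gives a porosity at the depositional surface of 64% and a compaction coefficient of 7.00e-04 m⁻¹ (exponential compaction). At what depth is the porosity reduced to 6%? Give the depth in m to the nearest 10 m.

Working in km (1 km = 1000 m; k in km⁻¹ = k in m⁻¹ × 1000):
Invert Athy's law: z = ln(n₀/n) / k
z = ln(0.64/0.06) / 0.7 = ln(10.67) / 0.7 = 2.3671 / 0.7 = 3.382 km

3380 m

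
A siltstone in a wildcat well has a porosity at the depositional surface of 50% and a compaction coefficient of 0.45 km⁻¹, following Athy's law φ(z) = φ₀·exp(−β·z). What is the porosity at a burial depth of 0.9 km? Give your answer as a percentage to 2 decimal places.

33.35%

φ = φ₀·exp(−β·z) = 0.5 × exp(−0.45 × 0.9) = 0.5 × exp(−0.405)
  = 0.5 × 0.6670 = 0.3335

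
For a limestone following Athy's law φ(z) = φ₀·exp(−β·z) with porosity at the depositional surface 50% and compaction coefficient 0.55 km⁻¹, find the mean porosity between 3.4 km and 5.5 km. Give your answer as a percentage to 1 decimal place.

4.6%

⟨φ⟩ = (1/(z₂−z₁)) ∫ φ₀ e^(−βz) dz = φ₀·(e^(−β·z₁) − e^(−β·z₂)) / (β·(z₂−z₁))
e^(−0.55×3.4) = 0.1541; e^(−0.55×5.5) = 0.0486
⟨φ⟩ = 0.5 × (0.1541 − 0.0486) / (0.55 × 2.1) = 0.5 × 0.0914 = 0.0457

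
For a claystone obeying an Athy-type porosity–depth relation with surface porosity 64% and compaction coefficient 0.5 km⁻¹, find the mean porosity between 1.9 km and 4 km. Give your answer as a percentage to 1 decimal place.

15.3%

⟨phi⟩ = (1/(z₂−z₁)) ∫ phi₀ e^(−cz) dz = phi₀·(e^(−c·z₁) − e^(−c·z₂)) / (c·(z₂−z₁))
e^(−0.5×1.9) = 0.3867; e^(−0.5×4) = 0.1353
⟨phi⟩ = 0.64 × (0.3867 − 0.1353) / (0.5 × 2.1) = 0.64 × 0.2394 = 0.1532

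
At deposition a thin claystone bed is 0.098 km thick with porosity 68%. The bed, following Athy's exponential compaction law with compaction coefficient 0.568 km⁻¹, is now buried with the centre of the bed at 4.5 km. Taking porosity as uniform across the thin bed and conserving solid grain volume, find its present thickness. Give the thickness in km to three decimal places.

Porosity at 4.5 km: phi = 0.68·exp(−0.568×4.5) = 0.0528
Solid-volume conservation: h(1−phi) = h₀(1−phi₀) ⇒ h = h₀·(1−phi₀)/(1−phi)
h = 0.098 × (1 − 0.68)/(1 − 0.0528) = 0.098 × 0.3378 = 0.0331 km

0.033 km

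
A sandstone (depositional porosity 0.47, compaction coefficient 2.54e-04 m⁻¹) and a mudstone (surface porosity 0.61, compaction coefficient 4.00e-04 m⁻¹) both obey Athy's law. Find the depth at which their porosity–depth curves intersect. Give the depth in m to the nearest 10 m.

Working in km (1 km = 1000 m; k in km⁻¹ = k in m⁻¹ × 1000):
Set phi₀ₐ e^(−kₐd) = phi₀ᵦ e^(−kᵦd) ⇒ ln(phi₀ₐ/phi₀ᵦ) = (kₐ − kᵦ)·d
d = ln(0.47/0.61) / (0.254 − 0.4) = -0.2607 / -0.146 = 1.786 km

1790 m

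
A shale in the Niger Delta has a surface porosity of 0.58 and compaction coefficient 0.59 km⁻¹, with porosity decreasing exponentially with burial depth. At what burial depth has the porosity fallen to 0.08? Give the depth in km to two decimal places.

3.36 km

Invert Athy's law: z = ln(phi₀/phi) / β
z = ln(0.58/0.08) / 0.59 = ln(7.25) / 0.59 = 1.9810 / 0.59 = 3.358 km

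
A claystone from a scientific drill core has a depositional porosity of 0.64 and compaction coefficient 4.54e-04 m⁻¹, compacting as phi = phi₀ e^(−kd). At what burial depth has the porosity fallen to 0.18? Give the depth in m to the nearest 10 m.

2790 m

Working in km (1 km = 1000 m; k in km⁻¹ = k in m⁻¹ × 1000):
Invert Athy's law: d = ln(phi₀/phi) / k
d = ln(0.64/0.18) / 0.454 = ln(3.556) / 0.454 = 1.2685 / 0.454 = 2.794 km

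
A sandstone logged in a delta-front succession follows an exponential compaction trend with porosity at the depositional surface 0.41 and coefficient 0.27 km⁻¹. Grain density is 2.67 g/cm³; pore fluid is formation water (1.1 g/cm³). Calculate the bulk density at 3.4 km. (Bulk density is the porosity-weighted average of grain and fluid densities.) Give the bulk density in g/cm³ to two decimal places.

Porosity at depth: phi = 0.41·exp(−0.27×3.4) = 0.41×0.3993 = 0.1637
Bulk density: ρ_b = (1−phi)ρ_g + phi·ρ_f = 0.8363×2.67 + 0.1637×1.1
       = 2.233 + 0.180 = 2.413 g/cm³

2.41 g/cm³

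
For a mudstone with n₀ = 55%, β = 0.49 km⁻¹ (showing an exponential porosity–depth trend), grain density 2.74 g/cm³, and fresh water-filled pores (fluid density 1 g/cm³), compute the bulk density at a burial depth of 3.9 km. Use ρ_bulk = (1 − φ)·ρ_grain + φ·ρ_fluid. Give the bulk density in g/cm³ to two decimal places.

2.60 g/cm³

Porosity at depth: n = 0.55·exp(−0.49×3.9) = 0.55×0.1479 = 0.0814
Bulk density: ρ_b = (1−n)ρ_g + n·ρ_f = 0.9186×2.74 + 0.0814×1
       = 2.517 + 0.081 = 2.598 g/cm³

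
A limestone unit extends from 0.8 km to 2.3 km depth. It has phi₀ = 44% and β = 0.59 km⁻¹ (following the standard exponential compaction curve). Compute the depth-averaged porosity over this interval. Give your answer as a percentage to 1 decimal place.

⟨phi⟩ = (1/(Z₂−Z₁)) ∫ phi₀ e^(−βZ) dZ = phi₀·(e^(−β·Z₁) − e^(−β·Z₂)) / (β·(Z₂−Z₁))
e^(−0.59×0.8) = 0.6238; e^(−0.59×2.3) = 0.2574
⟨phi⟩ = 0.44 × (0.6238 − 0.2574) / (0.59 × 1.5) = 0.44 × 0.4139 = 0.1821

18.2%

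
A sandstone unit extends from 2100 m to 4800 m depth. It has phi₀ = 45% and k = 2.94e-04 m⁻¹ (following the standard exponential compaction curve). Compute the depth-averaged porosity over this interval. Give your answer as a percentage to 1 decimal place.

16.8%

Working in km (1 km = 1000 m; k in km⁻¹ = k in m⁻¹ × 1000):
⟨phi⟩ = (1/(d₂−d₁)) ∫ phi₀ e^(−kd) dd = phi₀·(e^(−k·d₁) − e^(−k·d₂)) / (k·(d₂−d₁))
e^(−0.294×2.1) = 0.5393; e^(−0.294×4.8) = 0.2439
⟨phi⟩ = 0.45 × (0.5393 − 0.2439) / (0.294 × 2.7) = 0.45 × 0.3723 = 0.1675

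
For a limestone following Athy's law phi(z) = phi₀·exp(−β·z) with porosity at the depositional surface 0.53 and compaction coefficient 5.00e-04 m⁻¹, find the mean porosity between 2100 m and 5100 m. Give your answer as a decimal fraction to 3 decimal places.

0.096

Working in km (1 km = 1000 m; β in km⁻¹ = β in m⁻¹ × 1000):
⟨phi⟩ = (1/(z₂−z₁)) ∫ phi₀ e^(−βz) dz = phi₀·(e^(−β·z₁) − e^(−β·z₂)) / (β·(z₂−z₁))
e^(−0.5×2.1) = 0.3499; e^(−0.5×5.1) = 0.0781
⟨phi⟩ = 0.53 × (0.3499 − 0.0781) / (0.5 × 3) = 0.53 × 0.1812 = 0.0961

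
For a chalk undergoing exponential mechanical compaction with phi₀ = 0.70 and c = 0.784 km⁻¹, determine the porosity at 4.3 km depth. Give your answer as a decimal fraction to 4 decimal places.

0.0240

phi = phi₀·exp(−c·d) = 0.7 × exp(−0.784 × 4.3) = 0.7 × exp(−3.371)
  = 0.7 × 0.0343 = 0.0240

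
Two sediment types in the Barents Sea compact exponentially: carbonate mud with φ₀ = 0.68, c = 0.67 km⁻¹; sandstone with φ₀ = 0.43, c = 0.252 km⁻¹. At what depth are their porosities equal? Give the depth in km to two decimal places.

1.10 km

Set φ₀ₐ e^(−cₐZ) = φ₀ᵦ e^(−cᵦZ) ⇒ ln(φ₀ₐ/φ₀ᵦ) = (cₐ − cᵦ)·Z
Z = ln(0.68/0.43) / (0.67 − 0.252) = 0.4583 / 0.418 = 1.096 km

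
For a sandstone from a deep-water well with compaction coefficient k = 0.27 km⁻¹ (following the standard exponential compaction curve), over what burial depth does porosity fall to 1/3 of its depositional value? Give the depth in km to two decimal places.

φ/φ₀ = 1/3 ⇒ exp(−k·Z) = 1/3 ⇒ Z = ln(3) / k
Z = 1.0986 / 0.27 = 4.069 km

4.07 km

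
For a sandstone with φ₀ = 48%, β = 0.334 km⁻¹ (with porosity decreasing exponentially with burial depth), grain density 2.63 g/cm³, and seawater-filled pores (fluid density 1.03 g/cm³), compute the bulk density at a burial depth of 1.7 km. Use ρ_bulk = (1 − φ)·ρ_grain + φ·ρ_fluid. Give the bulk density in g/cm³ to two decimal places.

Porosity at depth: φ = 0.48·exp(−0.334×1.7) = 0.48×0.5668 = 0.2721
Bulk density: ρ_b = (1−φ)ρ_g + φ·ρ_f = 0.7279×2.63 + 0.2721×1.03
       = 1.915 + 0.280 = 2.195 g/cm³

2.19 g/cm³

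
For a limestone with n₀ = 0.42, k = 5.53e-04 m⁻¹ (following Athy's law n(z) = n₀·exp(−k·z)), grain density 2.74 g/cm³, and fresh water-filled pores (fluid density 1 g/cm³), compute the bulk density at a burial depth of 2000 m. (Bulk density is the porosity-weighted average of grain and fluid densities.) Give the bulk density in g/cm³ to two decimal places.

2.50 g/cm³

Working in km (1 km = 1000 m; k in km⁻¹ = k in m⁻¹ × 1000):
Porosity at depth: n = 0.42·exp(−0.553×2) = 0.42×0.3309 = 0.1390
Bulk density: ρ_b = (1−n)ρ_g + n·ρ_f = 0.8610×2.74 + 0.1390×1
       = 2.359 + 0.139 = 2.498 g/cm³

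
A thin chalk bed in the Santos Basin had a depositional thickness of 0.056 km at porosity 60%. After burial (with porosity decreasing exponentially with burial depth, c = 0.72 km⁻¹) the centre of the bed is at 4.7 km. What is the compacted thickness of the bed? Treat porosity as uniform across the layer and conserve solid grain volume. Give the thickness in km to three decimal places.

Porosity at 4.7 km: phi = 0.6·exp(−0.72×4.7) = 0.0203
Solid-volume conservation: h(1−phi) = h₀(1−phi₀) ⇒ h = h₀·(1−phi₀)/(1−phi)
h = 0.056 × (1 − 0.6)/(1 − 0.0203) = 0.056 × 0.4083 = 0.0229 km

0.023 km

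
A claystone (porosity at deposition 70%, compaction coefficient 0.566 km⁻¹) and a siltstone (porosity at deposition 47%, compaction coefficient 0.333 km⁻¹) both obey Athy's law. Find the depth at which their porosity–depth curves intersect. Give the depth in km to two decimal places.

Set phi₀ₐ e^(−βₐd) = phi₀ᵦ e^(−βᵦd) ⇒ ln(phi₀ₐ/phi₀ᵦ) = (βₐ − βᵦ)·d
d = ln(0.7/0.47) / (0.566 − 0.333) = 0.3983 / 0.233 = 1.710 km

1.71 km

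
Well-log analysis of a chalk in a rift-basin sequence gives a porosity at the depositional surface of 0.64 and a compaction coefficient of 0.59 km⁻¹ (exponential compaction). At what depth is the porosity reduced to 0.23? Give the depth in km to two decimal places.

Invert Athy's law: z = ln(n₀/n) / β
z = ln(0.64/0.23) / 0.59 = ln(2.783) / 0.59 = 1.0234 / 0.59 = 1.735 km

1.73 km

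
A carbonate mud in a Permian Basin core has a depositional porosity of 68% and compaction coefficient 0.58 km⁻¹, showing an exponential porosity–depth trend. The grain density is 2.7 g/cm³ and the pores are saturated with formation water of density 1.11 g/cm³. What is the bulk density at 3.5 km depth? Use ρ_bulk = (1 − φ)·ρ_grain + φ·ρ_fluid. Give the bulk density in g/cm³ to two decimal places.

Porosity at depth: n = 0.68·exp(−0.58×3.5) = 0.68×0.1313 = 0.0893
Bulk density: ρ_b = (1−n)ρ_g + n·ρ_f = 0.9107×2.7 + 0.0893×1.11
       = 2.459 + 0.099 = 2.558 g/cm³

2.56 g/cm³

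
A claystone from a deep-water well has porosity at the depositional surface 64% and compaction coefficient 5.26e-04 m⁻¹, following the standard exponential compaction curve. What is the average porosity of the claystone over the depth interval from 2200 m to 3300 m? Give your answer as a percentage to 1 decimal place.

Working in km (1 km = 1000 m; β in km⁻¹ = β in m⁻¹ × 1000):
⟨n⟩ = (1/(Z₂−Z₁)) ∫ n₀ e^(−βZ) dZ = n₀·(e^(−β·Z₁) − e^(−β·Z₂)) / (β·(Z₂−Z₁))
e^(−0.526×2.2) = 0.3144; e^(−0.526×3.3) = 0.1763
⟨n⟩ = 0.64 × (0.3144 − 0.1763) / (0.526 × 1.1) = 0.64 × 0.2387 = 0.1528

15.3%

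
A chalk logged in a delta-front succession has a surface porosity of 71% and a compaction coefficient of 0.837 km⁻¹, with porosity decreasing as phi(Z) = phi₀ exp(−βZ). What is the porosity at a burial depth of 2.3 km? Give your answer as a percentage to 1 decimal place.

10.4%

phi = phi₀·exp(−β·Z) = 0.71 × exp(−0.837 × 2.3) = 0.71 × exp(−1.925)
  = 0.71 × 0.1459 = 0.1036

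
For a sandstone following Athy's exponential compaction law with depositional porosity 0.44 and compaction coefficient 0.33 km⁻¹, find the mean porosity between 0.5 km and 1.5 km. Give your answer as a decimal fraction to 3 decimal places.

⟨φ⟩ = (1/(z₂−z₁)) ∫ φ₀ e^(−βz) dz = φ₀·(e^(−β·z₁) − e^(−β·z₂)) / (β·(z₂−z₁))
e^(−0.33×0.5) = 0.8479; e^(−0.33×1.5) = 0.6096
⟨φ⟩ = 0.44 × (0.8479 − 0.6096) / (0.33 × 1) = 0.44 × 0.7222 = 0.3178

0.318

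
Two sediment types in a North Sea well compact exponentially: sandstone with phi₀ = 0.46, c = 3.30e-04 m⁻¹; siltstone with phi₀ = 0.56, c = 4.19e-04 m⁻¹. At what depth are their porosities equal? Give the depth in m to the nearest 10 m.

2210 m

Working in km (1 km = 1000 m; c in km⁻¹ = c in m⁻¹ × 1000):
Set phi₀ₐ e^(−cₐZ) = phi₀ᵦ e^(−cᵦZ) ⇒ ln(phi₀ₐ/phi₀ᵦ) = (cₐ − cᵦ)·Z
Z = ln(0.46/0.56) / (0.33 − 0.419) = -0.1967 / -0.089 = 2.210 km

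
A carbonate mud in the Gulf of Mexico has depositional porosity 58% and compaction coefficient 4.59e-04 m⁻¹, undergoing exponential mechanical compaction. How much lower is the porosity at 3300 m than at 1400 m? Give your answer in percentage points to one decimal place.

Working in km (1 km = 1000 m; β in km⁻¹ = β in m⁻¹ × 1000):
n(1.4) = 0.58·e^(−0.459×1.4) = 0.3050
n(3.3) = 0.58·e^(−0.459×3.3) = 0.1275
Δn = 0.3050 − 0.1275 = 0.1775

17.8 percentage points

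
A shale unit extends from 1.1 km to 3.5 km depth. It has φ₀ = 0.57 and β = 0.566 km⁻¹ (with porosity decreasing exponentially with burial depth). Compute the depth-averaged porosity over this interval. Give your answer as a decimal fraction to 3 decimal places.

0.167

⟨φ⟩ = (1/(z₂−z₁)) ∫ φ₀ e^(−βz) dz = φ₀·(e^(−β·z₁) − e^(−β·z₂)) / (β·(z₂−z₁))
e^(−0.566×1.1) = 0.5365; e^(−0.566×3.5) = 0.1379
⟨φ⟩ = 0.57 × (0.5365 − 0.1379) / (0.566 × 2.4) = 0.57 × 0.2934 = 0.1673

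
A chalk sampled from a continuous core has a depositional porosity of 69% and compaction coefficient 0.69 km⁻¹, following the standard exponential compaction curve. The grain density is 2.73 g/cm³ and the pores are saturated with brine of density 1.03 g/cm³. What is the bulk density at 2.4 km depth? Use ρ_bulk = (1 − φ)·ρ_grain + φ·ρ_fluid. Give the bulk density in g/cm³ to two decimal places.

Porosity at depth: n = 0.69·exp(−0.69×2.4) = 0.69×0.1909 = 0.1317
Bulk density: ρ_b = (1−n)ρ_g + n·ρ_f = 0.8683×2.73 + 0.1317×1.03
       = 2.370 + 0.136 = 2.506 g/cm³

2.51 g/cm³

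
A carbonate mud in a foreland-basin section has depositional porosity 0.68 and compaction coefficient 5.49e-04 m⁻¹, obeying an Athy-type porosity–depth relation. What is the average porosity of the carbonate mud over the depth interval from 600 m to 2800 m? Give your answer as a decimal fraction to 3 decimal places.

0.284

Working in km (1 km = 1000 m; β in km⁻¹ = β in m⁻¹ × 1000):
⟨φ⟩ = (1/(Z₂−Z₁)) ∫ φ₀ e^(−βZ) dZ = φ₀·(e^(−β·Z₁) − e^(−β·Z₂)) / (β·(Z₂−Z₁))
e^(−0.549×0.6) = 0.7194; e^(−0.549×2.8) = 0.2150
⟨φ⟩ = 0.68 × (0.7194 − 0.2150) / (0.549 × 2.2) = 0.68 × 0.4176 = 0.2840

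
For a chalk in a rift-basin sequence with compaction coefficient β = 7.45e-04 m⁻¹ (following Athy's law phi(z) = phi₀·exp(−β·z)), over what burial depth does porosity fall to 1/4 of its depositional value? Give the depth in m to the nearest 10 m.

Working in km (1 km = 1000 m; β in km⁻¹ = β in m⁻¹ × 1000):
phi/phi₀ = 1/4 ⇒ exp(−β·z) = 1/4 ⇒ z = ln(4) / β
z = 1.3863 / 0.745 = 1.861 km

1860 m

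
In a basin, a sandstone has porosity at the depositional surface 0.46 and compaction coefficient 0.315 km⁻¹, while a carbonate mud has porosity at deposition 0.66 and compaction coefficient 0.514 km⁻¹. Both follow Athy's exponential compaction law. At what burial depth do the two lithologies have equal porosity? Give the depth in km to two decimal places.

Set φ₀ₐ e^(−βₐZ) = φ₀ᵦ e^(−βᵦZ) ⇒ ln(φ₀ₐ/φ₀ᵦ) = (βₐ − βᵦ)·Z
Z = ln(0.46/0.66) / (0.315 − 0.514) = -0.3610 / -0.199 = 1.814 km

1.81 km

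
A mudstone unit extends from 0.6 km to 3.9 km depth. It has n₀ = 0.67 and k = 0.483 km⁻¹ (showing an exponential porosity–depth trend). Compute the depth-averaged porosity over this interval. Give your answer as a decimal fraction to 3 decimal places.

0.251

⟨n⟩ = (1/(Z₂−Z₁)) ∫ n₀ e^(−kZ) dZ = n₀·(e^(−k·Z₁) − e^(−k·Z₂)) / (k·(Z₂−Z₁))
e^(−0.483×0.6) = 0.7484; e^(−0.483×3.9) = 0.1520
⟨n⟩ = 0.67 × (0.7484 − 0.1520) / (0.483 × 3.3) = 0.67 × 0.3742 = 0.2507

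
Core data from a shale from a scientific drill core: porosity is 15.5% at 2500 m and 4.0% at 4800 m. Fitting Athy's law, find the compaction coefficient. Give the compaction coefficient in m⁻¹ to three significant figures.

0.000589 m⁻¹

Working in km (1 km = 1000 m; k in km⁻¹ = k in m⁻¹ × 1000):
Athy: φ(z) = φ₀ e^(−kz) ⇒ φ₁/φ₂ = e^{k(z₂−z₁)} ⇒ k = ln(φ₁/φ₂)/(z₂−z₁)
k = ln(0.155/0.04) / (4.8 − 2.5) = ln(3.875) / 2.3 = 1.3545 / 2.3 = 0.5889 km⁻¹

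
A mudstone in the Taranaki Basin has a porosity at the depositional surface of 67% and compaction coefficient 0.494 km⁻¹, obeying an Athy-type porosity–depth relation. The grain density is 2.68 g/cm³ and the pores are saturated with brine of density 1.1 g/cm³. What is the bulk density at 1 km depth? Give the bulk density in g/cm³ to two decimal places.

Porosity at depth: n = 0.67·exp(−0.494×1) = 0.67×0.6102 = 0.4088
Bulk density: ρ_b = (1−n)ρ_g + n·ρ_f = 0.5912×2.68 + 0.4088×1.1
       = 1.584 + 0.450 = 2.034 g/cm³

2.03 g/cm³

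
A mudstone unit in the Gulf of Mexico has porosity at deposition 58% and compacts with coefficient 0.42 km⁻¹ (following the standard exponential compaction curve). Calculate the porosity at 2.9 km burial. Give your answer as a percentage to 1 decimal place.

n = n₀·exp(−c·z) = 0.58 × exp(−0.42 × 2.9) = 0.58 × exp(−1.218)
  = 0.58 × 0.2958 = 0.1716

17.2%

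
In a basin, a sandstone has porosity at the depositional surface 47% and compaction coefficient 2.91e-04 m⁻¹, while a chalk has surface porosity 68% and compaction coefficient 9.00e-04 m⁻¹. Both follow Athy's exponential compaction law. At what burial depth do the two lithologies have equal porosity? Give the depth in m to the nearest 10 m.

Working in km (1 km = 1000 m; k in km⁻¹ = k in m⁻¹ × 1000):
Set n₀ₐ e^(−kₐz) = n₀ᵦ e^(−kᵦz) ⇒ ln(n₀ₐ/n₀ᵦ) = (kₐ − kᵦ)·z
z = ln(0.47/0.68) / (0.291 − 0.9) = -0.3694 / -0.609 = 0.607 km

610 m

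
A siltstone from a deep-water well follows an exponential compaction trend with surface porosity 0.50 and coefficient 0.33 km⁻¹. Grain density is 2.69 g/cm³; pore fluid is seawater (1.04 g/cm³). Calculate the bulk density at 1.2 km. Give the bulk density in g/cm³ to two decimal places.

2.13 g/cm³

Porosity at depth: phi = 0.5·exp(−0.33×1.2) = 0.5×0.6730 = 0.3365
Bulk density: ρ_b = (1−phi)ρ_g + phi·ρ_f = 0.6635×2.69 + 0.3365×1.04
       = 1.785 + 0.350 = 2.135 g/cm³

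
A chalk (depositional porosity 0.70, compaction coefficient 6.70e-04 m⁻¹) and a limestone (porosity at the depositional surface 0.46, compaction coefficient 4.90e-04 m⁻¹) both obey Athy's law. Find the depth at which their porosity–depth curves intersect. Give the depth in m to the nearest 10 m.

Working in km (1 km = 1000 m; k in km⁻¹ = k in m⁻¹ × 1000):
Set phi₀ₐ e^(−kₐZ) = phi₀ᵦ e^(−kᵦZ) ⇒ ln(phi₀ₐ/phi₀ᵦ) = (kₐ − kᵦ)·Z
Z = ln(0.7/0.46) / (0.67 − 0.49) = 0.4199 / 0.18 = 2.333 km

2330 m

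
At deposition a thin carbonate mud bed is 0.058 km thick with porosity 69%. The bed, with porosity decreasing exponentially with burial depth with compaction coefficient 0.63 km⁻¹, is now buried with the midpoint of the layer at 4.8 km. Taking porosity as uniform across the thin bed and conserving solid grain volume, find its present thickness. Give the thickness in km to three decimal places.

0.019 km

Porosity at 4.8 km: phi = 0.69·exp(−0.63×4.8) = 0.0335
Solid-volume conservation: h(1−phi) = h₀(1−phi₀) ⇒ h = h₀·(1−phi₀)/(1−phi)
h = 0.058 × (1 − 0.69)/(1 − 0.0335) = 0.058 × 0.3208 = 0.0186 km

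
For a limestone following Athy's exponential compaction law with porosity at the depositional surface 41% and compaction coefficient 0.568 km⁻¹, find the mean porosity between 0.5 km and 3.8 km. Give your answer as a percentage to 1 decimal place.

13.9%

⟨φ⟩ = (1/(z₂−z₁)) ∫ φ₀ e^(−kz) dz = φ₀·(e^(−k·z₁) − e^(−k·z₂)) / (k·(z₂−z₁))
e^(−0.568×0.5) = 0.7528; e^(−0.568×3.8) = 0.1155
⟨φ⟩ = 0.41 × (0.7528 − 0.1155) / (0.568 × 3.3) = 0.41 × 0.3400 = 0.1394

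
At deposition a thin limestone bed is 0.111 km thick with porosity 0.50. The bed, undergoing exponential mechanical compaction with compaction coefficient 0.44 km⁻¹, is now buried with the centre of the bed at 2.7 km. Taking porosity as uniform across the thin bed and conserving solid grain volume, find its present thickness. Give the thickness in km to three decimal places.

Porosity at 2.7 km: φ = 0.5·exp(−0.44×2.7) = 0.1524
Solid-volume conservation: h(1−φ) = h₀(1−φ₀) ⇒ h = h₀·(1−φ₀)/(1−φ)
h = 0.111 × (1 − 0.5)/(1 − 0.1524) = 0.111 × 0.5899 = 0.0655 km

0.065 km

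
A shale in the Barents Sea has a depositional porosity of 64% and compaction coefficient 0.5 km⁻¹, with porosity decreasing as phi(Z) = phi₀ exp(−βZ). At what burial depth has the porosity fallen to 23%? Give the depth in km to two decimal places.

Invert Athy's law: Z = ln(phi₀/phi) / β
Z = ln(0.64/0.23) / 0.5 = ln(2.783) / 0.5 = 1.0234 / 0.5 = 2.047 km

2.05 km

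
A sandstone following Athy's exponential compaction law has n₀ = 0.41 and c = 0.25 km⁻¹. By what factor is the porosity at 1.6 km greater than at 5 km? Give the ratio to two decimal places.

n(z₁)/n(z₂) = e^(−c·z₁)/e^(−c·z₂) = e^{c(z₂−z₁)}
= exp(0.25 × 3.4) = exp(0.85) = 2.3396

2.34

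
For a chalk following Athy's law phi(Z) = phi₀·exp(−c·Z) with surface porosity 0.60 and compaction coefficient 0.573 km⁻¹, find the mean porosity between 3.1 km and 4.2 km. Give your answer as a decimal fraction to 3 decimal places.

⟨phi⟩ = (1/(Z₂−Z₁)) ∫ phi₀ e^(−cZ) dZ = phi₀·(e^(−c·Z₁) − e^(−c·Z₂)) / (c·(Z₂−Z₁))
e^(−0.573×3.1) = 0.1693; e^(−0.573×4.2) = 0.0901
⟨phi⟩ = 0.6 × (0.1693 − 0.0901) / (0.573 × 1.1) = 0.6 × 0.1256 = 0.0753

0.075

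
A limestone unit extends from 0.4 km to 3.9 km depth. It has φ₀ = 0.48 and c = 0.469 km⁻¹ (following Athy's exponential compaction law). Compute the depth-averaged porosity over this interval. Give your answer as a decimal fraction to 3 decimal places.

⟨φ⟩ = (1/(Z₂−Z₁)) ∫ φ₀ e^(−cZ) dZ = φ₀·(e^(−c·Z₁) − e^(−c·Z₂)) / (c·(Z₂−Z₁))
e^(−0.469×0.4) = 0.8289; e^(−0.469×3.9) = 0.1606
⟨φ⟩ = 0.48 × (0.8289 − 0.1606) / (0.469 × 3.5) = 0.48 × 0.4072 = 0.1954

0.195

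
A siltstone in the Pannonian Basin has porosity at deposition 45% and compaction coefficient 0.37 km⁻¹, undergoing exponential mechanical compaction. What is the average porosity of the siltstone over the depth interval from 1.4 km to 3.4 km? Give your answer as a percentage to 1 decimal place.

⟨n⟩ = (1/(d₂−d₁)) ∫ n₀ e^(−kd) dd = n₀·(e^(−k·d₁) − e^(−k·d₂)) / (k·(d₂−d₁))
e^(−0.37×1.4) = 0.5957; e^(−0.37×3.4) = 0.2842
⟨n⟩ = 0.45 × (0.5957 − 0.2842) / (0.37 × 2) = 0.45 × 0.4209 = 0.1894

18.9%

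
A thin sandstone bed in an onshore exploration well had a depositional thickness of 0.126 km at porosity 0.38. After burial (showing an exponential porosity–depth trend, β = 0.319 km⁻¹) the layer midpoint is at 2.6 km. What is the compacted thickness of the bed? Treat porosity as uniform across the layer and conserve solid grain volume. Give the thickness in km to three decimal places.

0.094 km

Porosity at 2.6 km: φ = 0.38·exp(−0.319×2.6) = 0.1658
Solid-volume conservation: h(1−φ) = h₀(1−φ₀) ⇒ h = h₀·(1−φ₀)/(1−φ)
h = 0.126 × (1 − 0.38)/(1 − 0.1658) = 0.126 × 0.7432 = 0.0936 km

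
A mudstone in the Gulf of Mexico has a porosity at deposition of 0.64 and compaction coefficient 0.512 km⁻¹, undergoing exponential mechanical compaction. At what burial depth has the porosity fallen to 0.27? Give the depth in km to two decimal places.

Invert Athy's law: Z = ln(phi₀/phi) / β
Z = ln(0.64/0.27) / 0.512 = ln(2.37) / 0.512 = 0.8630 / 0.512 = 1.686 km

1.69 km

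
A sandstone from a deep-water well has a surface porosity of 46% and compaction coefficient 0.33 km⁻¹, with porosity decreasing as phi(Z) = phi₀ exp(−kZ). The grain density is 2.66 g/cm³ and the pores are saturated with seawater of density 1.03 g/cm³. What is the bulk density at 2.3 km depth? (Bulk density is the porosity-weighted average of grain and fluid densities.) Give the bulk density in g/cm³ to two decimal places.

Porosity at depth: phi = 0.46·exp(−0.33×2.3) = 0.46×0.4681 = 0.2153
Bulk density: ρ_b = (1−phi)ρ_g + phi·ρ_f = 0.7847×2.66 + 0.2153×1.03
       = 2.087 + 0.222 = 2.309 g/cm³

2.31 g/cm³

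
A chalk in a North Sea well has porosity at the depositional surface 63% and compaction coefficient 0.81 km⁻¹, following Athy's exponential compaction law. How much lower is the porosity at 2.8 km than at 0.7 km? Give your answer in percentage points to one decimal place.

29.2 percentage points

phi(0.7) = 0.63·e^(−0.81×0.7) = 0.3574
phi(2.8) = 0.63·e^(−0.81×2.8) = 0.0652
Δphi = 0.3574 − 0.0652 = 0.2921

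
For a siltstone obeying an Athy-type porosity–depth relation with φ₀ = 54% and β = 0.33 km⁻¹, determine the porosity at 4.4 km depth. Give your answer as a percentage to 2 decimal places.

φ = φ₀·exp(−β·z) = 0.54 × exp(−0.33 × 4.4) = 0.54 × exp(−1.452)
  = 0.54 × 0.2341 = 0.1264

12.64%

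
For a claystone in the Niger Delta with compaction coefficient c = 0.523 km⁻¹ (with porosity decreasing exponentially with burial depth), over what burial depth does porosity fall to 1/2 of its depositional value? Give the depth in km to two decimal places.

φ/φ₀ = 1/2 ⇒ exp(−c·Z) = 1/2 ⇒ Z = ln(2) / c
Z = 0.6931 / 0.523 = 1.325 km

1.33 km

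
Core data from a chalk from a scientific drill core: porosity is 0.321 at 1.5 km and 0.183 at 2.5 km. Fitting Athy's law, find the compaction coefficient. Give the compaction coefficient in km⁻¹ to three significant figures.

Athy: phi(d) = phi₀ e^(−cd) ⇒ phi₁/phi₂ = e^{c(d₂−d₁)} ⇒ c = ln(phi₁/phi₂)/(d₂−d₁)
c = ln(0.321/0.183) / (2.5 − 1.5) = ln(1.754) / 1 = 0.5620 / 1 = 0.562 km⁻¹

0.562 km⁻¹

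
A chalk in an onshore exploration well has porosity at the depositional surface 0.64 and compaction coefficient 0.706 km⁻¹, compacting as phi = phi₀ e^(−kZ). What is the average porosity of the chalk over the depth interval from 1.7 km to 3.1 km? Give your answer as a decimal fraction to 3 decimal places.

0.122

⟨phi⟩ = (1/(Z₂−Z₁)) ∫ phi₀ e^(−kZ) dZ = phi₀·(e^(−k·Z₁) − e^(−k·Z₂)) / (k·(Z₂−Z₁))
e^(−0.706×1.7) = 0.3011; e^(−0.706×3.1) = 0.1121
⟨phi⟩ = 0.64 × (0.3011 − 0.1121) / (0.706 × 1.4) = 0.64 × 0.1913 = 0.1224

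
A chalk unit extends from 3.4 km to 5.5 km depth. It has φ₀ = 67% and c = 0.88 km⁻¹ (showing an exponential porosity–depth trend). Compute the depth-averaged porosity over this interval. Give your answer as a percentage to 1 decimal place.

1.5%

⟨φ⟩ = (1/(z₂−z₁)) ∫ φ₀ e^(−cz) dz = φ₀·(e^(−c·z₁) − e^(−c·z₂)) / (c·(z₂−z₁))
e^(−0.88×3.4) = 0.0502; e^(−0.88×5.5) = 0.0079
⟨φ⟩ = 0.67 × (0.0502 − 0.0079) / (0.88 × 2.1) = 0.67 × 0.0229 = 0.0153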